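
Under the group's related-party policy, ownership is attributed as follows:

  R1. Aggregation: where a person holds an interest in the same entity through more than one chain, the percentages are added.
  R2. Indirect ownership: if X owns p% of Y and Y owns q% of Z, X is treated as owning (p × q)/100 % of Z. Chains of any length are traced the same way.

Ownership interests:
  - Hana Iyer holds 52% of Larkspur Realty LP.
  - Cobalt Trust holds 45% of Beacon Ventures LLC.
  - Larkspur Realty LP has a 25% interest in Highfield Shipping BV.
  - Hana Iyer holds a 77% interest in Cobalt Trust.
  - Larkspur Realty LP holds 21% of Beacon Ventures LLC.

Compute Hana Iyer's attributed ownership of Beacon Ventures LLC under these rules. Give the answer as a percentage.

Chain via Larkspur Realty LP (R2): 52% × 21% = 10.92% of Beacon Ventures LLC.
Chain via Cobalt Trust (R2): 77% × 45% = 34.65% of Beacon Ventures LLC.
Aggregating (R1): 10.92% + 34.65% = 45.57%.

45.57%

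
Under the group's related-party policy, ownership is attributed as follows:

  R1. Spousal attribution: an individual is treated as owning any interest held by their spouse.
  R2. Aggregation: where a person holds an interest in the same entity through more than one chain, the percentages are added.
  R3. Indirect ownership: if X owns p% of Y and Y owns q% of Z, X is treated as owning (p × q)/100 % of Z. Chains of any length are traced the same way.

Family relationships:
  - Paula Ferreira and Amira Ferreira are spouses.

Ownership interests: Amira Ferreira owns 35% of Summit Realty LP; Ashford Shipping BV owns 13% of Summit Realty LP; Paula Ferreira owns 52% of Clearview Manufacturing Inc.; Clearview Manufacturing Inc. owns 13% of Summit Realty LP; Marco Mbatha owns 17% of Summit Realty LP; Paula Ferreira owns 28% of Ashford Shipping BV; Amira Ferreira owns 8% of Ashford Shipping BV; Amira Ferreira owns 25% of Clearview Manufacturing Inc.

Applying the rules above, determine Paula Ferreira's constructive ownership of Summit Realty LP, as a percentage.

By spousal attribution (R1), Paula Ferreira is treated as also owning Amira Ferreira's interest in Clearview Manufacturing Inc, giving 52% + 25% = 77%.
By spousal attribution (R1), Paula Ferreira is treated as also owning Amira Ferreira's interest in Ashford Shipping BV, giving 28% + 8% = 36%.
By spousal attribution (R1), Paula Ferreira is treated as owning Amira Ferreira's 35% interest in Summit Realty LP.
Chain via Clearview Manufacturing Inc. (R3): 77% × 13% = 10.01% of Summit Realty LP.
Chain via Ashford Shipping BV (R3): 36% × 13% = 4.68% of Summit Realty LP.
Direct interest in Summit Realty LP: 35%.
Aggregating (R2): 10.01% + 4.68% + 35% = 49.69%.

49.69%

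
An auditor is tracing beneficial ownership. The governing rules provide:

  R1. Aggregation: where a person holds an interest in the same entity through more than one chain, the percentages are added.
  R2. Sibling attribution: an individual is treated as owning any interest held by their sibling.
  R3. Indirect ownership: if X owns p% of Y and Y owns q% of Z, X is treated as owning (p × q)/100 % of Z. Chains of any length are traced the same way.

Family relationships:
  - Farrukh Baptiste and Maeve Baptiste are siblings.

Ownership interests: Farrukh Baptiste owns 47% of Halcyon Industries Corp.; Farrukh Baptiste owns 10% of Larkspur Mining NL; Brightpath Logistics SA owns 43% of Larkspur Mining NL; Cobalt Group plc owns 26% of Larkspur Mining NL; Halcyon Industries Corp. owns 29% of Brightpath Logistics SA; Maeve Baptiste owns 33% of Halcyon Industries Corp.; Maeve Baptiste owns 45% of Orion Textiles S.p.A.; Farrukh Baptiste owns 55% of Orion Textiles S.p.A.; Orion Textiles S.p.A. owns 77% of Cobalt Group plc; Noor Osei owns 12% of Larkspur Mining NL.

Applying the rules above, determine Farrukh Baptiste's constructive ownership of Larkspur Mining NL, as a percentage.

By sibling attribution (R2), Farrukh Baptiste is treated as also owning Maeve Baptiste's interest in Orion Textiles S.p.A, giving 55% + 45% = 100%.
By sibling attribution (R2), Farrukh Baptiste is treated as also owning Maeve Baptiste's interest in Halcyon Industries Corp, giving 47% + 33% = 80%.
Chain via Orion Textiles S.p.A. → Cobalt Group plc (R3): 100% × 77% × 26% = 20.02% of Larkspur Mining NL.
Chain via Halcyon Industries Corp. → Brightpath Logistics SA (R3): 80% × 29% × 43% = 9.976% of Larkspur Mining NL.
Direct interest in Larkspur Mining NL: 10%.
Aggregating (R1): 20.02% + 9.976% + 10% = 39.996%.

39.996%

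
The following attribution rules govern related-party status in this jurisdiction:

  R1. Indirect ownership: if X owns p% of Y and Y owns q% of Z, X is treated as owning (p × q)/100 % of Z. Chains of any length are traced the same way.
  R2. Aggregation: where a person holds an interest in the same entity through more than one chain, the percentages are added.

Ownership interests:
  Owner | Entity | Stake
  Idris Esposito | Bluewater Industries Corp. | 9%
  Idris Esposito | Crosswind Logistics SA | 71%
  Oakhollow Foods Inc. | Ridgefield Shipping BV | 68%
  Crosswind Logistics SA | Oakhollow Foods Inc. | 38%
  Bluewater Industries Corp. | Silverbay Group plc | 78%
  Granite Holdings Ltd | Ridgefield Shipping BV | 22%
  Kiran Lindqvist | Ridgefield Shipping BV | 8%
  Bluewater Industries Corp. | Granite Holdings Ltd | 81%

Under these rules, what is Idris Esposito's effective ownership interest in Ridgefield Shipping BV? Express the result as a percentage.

19.9502%

Chain via Bluewater Industries Corp. → Granite Holdings Ltd (R1): 9% × 81% × 22% = 1.6038% of Ridgefield Shipping BV.
Chain via Crosswind Logistics SA → Oakhollow Foods Inc. (R1): 71% × 38% × 68% = 18.3464% of Ridgefield Shipping BV.
Aggregating (R2): 1.6038% + 18.3464% = 19.9502%.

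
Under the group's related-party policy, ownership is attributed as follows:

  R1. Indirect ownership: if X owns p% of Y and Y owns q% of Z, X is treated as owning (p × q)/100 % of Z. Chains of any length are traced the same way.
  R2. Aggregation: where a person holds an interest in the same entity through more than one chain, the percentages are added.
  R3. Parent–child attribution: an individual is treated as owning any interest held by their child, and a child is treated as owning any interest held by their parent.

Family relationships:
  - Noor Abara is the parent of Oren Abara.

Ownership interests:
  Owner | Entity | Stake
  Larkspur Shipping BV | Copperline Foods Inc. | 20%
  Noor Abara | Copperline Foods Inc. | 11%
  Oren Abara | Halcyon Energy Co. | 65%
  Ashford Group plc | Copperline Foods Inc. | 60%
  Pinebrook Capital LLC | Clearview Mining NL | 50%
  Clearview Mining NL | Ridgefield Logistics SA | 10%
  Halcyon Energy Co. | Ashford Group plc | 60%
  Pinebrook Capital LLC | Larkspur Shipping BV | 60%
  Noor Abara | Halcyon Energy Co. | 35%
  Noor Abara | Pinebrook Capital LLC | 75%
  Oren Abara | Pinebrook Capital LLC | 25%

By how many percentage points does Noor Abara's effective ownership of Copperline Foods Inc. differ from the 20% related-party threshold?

39

By parent–child attribution (R3), Noor Abara is treated as also owning Oren Abara's interest in Pinebrook Capital LLC, giving 75% + 25% = 100%.
By parent–child attribution (R3), Noor Abara is treated as also owning Oren Abara's interest in Halcyon Energy Co, giving 35% + 65% = 100%.
Chain via Pinebrook Capital LLC → Larkspur Shipping BV (R1): 100% × 60% × 20% = 12% of Copperline Foods Inc.
Chain via Halcyon Energy Co. → Ashford Group plc (R1): 100% × 60% × 60% = 36% of Copperline Foods Inc.
Direct interest in Copperline Foods Inc: 11%.
Aggregating (R2): 12% + 36% + 11% = 59%.
59% exceeds the 20% threshold by 39 percentage points.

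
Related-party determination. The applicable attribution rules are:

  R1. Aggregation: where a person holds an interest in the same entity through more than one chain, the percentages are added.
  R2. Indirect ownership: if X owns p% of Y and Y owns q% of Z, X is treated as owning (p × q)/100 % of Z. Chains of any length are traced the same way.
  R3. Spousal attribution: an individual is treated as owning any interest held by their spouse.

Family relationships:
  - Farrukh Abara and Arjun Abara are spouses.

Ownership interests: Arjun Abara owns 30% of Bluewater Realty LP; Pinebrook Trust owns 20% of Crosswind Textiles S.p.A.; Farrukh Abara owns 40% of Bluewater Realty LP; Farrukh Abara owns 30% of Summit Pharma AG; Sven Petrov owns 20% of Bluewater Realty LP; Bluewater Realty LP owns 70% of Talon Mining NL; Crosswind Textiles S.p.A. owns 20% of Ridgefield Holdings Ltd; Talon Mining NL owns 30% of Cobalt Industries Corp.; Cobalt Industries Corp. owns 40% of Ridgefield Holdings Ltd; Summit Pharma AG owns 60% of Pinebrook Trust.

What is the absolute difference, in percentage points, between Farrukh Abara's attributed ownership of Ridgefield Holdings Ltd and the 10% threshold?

3.4

By spousal attribution (R3), Farrukh Abara is treated as also owning Arjun Abara's interest in Bluewater Realty LP, giving 40% + 30% = 70%.
Chain via Summit Pharma AG → Pinebrook Trust → Crosswind Textiles S.p.A. (R2): 30% × 60% × 20% × 20% = 0.72% of Ridgefield Holdings Ltd.
Chain via Bluewater Realty LP → Talon Mining NL → Cobalt Industries Corp. (R2): 70% × 70% × 30% × 40% = 5.88% of Ridgefield Holdings Ltd.
Aggregating (R1): 0.72% + 5.88% = 6.6%.
6.6% falls short of the 10% threshold by 3.4 percentage points.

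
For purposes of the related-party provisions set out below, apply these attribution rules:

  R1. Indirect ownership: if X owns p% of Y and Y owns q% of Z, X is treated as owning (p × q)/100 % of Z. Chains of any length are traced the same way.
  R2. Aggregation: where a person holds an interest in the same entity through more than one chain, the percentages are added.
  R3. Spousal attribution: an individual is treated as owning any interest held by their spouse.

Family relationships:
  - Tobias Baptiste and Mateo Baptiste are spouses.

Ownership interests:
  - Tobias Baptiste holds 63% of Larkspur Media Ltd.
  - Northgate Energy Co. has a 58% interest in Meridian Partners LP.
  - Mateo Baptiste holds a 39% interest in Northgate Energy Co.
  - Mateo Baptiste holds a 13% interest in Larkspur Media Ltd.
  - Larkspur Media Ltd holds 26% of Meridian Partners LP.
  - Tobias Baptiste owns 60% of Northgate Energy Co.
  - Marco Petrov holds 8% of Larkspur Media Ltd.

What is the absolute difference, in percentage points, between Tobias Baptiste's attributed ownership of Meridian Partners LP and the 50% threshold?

By spousal attribution (R3), Tobias Baptiste is treated as also owning Mateo Baptiste's interest in Larkspur Media Ltd, giving 63% + 13% = 76%.
By spousal attribution (R3), Tobias Baptiste is treated as also owning Mateo Baptiste's interest in Northgate Energy Co, giving 60% + 39% = 99%.
Chain via Larkspur Media Ltd (R1): 76% × 26% = 19.76% of Meridian Partners LP.
Chain via Northgate Energy Co. (R1): 99% × 58% = 57.42% of Meridian Partners LP.
Aggregating (R2): 19.76% + 57.42% = 77.18%.
77.18% exceeds the 50% threshold by 27.18 percentage points.

27.18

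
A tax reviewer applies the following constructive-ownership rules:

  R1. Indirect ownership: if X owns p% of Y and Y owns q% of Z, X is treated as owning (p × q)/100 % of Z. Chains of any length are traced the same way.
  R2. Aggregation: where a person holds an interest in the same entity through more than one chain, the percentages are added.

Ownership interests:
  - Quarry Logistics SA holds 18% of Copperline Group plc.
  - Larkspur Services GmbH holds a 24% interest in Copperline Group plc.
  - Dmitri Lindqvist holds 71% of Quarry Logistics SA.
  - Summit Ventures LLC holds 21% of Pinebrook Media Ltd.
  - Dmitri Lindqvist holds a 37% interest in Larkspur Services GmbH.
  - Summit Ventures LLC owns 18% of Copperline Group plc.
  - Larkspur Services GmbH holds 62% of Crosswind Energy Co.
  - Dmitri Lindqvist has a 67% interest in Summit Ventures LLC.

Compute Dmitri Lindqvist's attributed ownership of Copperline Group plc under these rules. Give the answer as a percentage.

33.72%

Chain via Larkspur Services GmbH (R1): 37% × 24% = 8.88% of Copperline Group plc.
Chain via Summit Ventures LLC (R1): 67% × 18% = 12.06% of Copperline Group plc.
Chain via Quarry Logistics SA (R1): 71% × 18% = 12.78% of Copperline Group plc.
Aggregating (R2): 8.88% + 12.06% + 12.78% = 33.72%.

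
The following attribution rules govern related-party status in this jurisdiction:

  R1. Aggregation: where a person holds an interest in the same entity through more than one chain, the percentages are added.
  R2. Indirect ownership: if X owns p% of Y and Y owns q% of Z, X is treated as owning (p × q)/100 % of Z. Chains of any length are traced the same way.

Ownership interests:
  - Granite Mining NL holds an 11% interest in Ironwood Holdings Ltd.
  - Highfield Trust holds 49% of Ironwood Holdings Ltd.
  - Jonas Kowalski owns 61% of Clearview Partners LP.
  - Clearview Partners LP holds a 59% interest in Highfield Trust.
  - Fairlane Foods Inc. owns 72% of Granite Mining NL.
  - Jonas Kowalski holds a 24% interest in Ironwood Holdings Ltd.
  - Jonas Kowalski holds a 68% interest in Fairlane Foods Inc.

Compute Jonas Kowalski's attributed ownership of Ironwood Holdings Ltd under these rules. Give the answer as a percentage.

Chain via Clearview Partners LP → Highfield Trust (R2): 61% × 59% × 49% = 17.6351% of Ironwood Holdings Ltd.
Chain via Fairlane Foods Inc. → Granite Mining NL (R2): 68% × 72% × 11% = 5.3856% of Ironwood Holdings Ltd.
Direct interest in Ironwood Holdings Ltd: 24%.
Aggregating (R1): 17.6351% + 5.3856% + 24% = 47.0207%.

47.0207%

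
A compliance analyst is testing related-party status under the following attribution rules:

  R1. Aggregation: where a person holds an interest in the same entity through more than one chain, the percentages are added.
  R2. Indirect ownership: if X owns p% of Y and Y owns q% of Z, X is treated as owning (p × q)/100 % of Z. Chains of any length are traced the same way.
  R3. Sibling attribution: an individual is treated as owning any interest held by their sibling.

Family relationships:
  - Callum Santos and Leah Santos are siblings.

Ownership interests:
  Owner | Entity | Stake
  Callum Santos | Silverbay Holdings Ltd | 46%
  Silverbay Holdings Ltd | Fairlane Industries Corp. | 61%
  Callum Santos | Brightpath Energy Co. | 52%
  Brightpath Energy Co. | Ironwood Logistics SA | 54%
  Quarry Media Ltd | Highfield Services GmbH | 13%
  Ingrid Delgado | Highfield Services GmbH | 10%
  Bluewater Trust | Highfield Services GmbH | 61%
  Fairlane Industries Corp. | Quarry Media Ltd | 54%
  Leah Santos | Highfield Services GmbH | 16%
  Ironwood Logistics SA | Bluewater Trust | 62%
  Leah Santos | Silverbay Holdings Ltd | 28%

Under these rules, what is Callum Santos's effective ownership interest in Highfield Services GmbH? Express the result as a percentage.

29.788684%

By sibling attribution (R3), Callum Santos is treated as also owning Leah Santos's interest in Silverbay Holdings Ltd, giving 46% + 28% = 74%.
By sibling attribution (R3), Callum Santos is treated as owning Leah Santos's 16% interest in Highfield Services GmbH.
Chain via Silverbay Holdings Ltd → Fairlane Industries Corp. → Quarry Media Ltd (R2): 74% × 61% × 54% × 13% = 3.168828% of Highfield Services GmbH.
Chain via Brightpath Energy Co. → Ironwood Logistics SA → Bluewater Trust (R2): 52% × 54% × 62% × 61% = 10.619856% of Highfield Services GmbH.
Direct interest in Highfield Services GmbH: 16%.
Aggregating (R1): 3.168828% + 10.619856% + 16% = 29.788684%.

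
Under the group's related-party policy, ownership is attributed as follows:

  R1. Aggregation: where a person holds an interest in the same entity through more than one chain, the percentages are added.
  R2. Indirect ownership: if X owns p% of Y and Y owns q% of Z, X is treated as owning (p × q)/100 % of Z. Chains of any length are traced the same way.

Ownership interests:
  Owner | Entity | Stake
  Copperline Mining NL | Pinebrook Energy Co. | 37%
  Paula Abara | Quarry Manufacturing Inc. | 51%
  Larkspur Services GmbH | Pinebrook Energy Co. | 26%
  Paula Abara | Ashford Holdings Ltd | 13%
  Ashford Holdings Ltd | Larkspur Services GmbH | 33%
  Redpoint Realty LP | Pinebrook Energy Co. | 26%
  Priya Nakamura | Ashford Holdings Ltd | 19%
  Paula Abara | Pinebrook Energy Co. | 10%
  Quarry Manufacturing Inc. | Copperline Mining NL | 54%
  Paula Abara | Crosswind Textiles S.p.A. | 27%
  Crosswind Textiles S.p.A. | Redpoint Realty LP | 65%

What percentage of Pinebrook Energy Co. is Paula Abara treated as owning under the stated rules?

25.8682%

Chain via Ashford Holdings Ltd → Larkspur Services GmbH (R2): 13% × 33% × 26% = 1.1154% of Pinebrook Energy Co.
Chain via Crosswind Textiles S.p.A. → Redpoint Realty LP (R2): 27% × 65% × 26% = 4.563% of Pinebrook Energy Co.
Chain via Quarry Manufacturing Inc. → Copperline Mining NL (R2): 51% × 54% × 37% = 10.1898% of Pinebrook Energy Co.
Direct interest in Pinebrook Energy Co: 10%.
Aggregating (R1): 1.1154% + 4.563% + 10.1898% + 10% = 25.8682%.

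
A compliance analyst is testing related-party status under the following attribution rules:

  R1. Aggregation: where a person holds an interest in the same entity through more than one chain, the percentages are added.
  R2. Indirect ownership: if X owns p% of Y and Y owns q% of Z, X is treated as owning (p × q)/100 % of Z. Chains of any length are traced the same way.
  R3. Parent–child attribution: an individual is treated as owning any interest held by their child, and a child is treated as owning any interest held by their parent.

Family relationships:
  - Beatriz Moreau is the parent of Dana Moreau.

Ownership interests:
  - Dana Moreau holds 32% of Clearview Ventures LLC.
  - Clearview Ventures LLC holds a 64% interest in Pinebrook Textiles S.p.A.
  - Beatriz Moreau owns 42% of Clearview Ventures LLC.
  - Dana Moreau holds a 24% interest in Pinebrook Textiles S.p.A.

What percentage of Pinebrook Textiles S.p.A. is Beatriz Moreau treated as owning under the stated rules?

71.36%

By parent–child attribution (R3), Beatriz Moreau is treated as also owning Dana Moreau's interest in Clearview Ventures LLC, giving 42% + 32% = 74%.
By parent–child attribution (R3), Beatriz Moreau is treated as owning Dana Moreau's 24% interest in Pinebrook Textiles S.p.A.
Chain via Clearview Ventures LLC (R2): 74% × 64% = 47.36% of Pinebrook Textiles S.p.A.
Direct interest in Pinebrook Textiles S.p.A: 24%.
Aggregating (R1): 47.36% + 24% = 71.36%.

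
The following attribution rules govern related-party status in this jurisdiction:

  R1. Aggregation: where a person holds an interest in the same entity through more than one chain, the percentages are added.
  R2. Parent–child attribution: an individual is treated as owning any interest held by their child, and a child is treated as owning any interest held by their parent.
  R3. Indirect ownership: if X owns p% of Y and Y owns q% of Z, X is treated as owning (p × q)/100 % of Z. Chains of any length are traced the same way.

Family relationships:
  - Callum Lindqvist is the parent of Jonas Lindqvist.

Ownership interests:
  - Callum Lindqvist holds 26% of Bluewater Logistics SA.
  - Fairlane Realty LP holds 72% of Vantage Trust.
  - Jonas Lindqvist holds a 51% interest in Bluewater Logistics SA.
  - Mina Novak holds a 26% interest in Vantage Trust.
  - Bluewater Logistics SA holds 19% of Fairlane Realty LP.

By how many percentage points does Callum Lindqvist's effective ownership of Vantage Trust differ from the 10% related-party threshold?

By parent–child attribution (R2), Callum Lindqvist is treated as also owning Jonas Lindqvist's interest in Bluewater Logistics SA, giving 26% + 51% = 77%.
Chain via Bluewater Logistics SA → Fairlane Realty LP (R3): 77% × 19% × 72% = 10.5336% of Vantage Trust.
10.5336% exceeds the 10% threshold by 0.5336 percentage points.

0.5336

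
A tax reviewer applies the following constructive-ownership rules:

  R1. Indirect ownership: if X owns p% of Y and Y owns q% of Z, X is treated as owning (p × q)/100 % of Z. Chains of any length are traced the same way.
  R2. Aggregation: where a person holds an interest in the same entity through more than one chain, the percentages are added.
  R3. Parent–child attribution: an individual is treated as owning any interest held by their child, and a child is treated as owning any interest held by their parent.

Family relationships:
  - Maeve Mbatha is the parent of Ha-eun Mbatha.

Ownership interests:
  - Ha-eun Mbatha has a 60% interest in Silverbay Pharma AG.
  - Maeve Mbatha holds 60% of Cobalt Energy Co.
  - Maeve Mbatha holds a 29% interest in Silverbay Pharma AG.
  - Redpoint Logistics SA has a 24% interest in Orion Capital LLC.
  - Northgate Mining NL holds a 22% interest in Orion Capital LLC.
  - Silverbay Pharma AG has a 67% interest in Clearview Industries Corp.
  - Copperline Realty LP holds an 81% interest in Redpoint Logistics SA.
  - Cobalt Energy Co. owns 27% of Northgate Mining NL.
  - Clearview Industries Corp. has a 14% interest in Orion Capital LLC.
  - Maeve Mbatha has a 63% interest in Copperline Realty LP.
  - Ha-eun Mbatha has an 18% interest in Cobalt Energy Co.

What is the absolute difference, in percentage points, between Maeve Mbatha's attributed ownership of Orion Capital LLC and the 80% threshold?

By parent–child attribution (R3), Maeve Mbatha is treated as also owning Ha-eun Mbatha's interest in Silverbay Pharma AG, giving 29% + 60% = 89%.
By parent–child attribution (R3), Maeve Mbatha is treated as also owning Ha-eun Mbatha's interest in Cobalt Energy Co, giving 60% + 18% = 78%.
Chain via Silverbay Pharma AG → Clearview Industries Corp. (R1): 89% × 67% × 14% = 8.3482% of Orion Capital LLC.
Chain via Cobalt Energy Co. → Northgate Mining NL (R1): 78% × 27% × 22% = 4.6332% of Orion Capital LLC.
Chain via Copperline Realty LP → Redpoint Logistics SA (R1): 63% × 81% × 24% = 12.2472% of Orion Capital LLC.
Aggregating (R2): 8.3482% + 4.6332% + 12.2472% = 25.2286%.
25.2286% falls short of the 80% threshold by 54.7714 percentage points.

54.7714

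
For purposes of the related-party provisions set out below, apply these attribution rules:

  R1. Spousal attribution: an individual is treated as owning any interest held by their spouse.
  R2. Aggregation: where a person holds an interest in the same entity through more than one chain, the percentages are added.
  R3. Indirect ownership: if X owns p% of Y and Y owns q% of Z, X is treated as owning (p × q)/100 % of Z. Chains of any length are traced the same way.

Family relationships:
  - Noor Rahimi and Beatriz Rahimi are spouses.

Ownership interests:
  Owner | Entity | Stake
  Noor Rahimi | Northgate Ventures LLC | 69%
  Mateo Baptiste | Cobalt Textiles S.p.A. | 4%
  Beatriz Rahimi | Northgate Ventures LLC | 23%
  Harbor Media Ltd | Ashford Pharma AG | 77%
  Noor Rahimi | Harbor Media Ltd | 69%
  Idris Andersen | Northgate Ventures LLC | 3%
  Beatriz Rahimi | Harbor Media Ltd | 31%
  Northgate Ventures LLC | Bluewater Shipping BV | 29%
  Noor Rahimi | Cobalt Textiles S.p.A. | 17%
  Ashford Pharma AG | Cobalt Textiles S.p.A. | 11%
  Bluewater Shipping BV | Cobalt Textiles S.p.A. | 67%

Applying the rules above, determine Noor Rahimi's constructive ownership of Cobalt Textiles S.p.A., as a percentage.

By spousal attribution (R1), Noor Rahimi is treated as also owning Beatriz Rahimi's interest in Northgate Ventures LLC, giving 69% + 23% = 92%.
By spousal attribution (R1), Noor Rahimi is treated as also owning Beatriz Rahimi's interest in Harbor Media Ltd, giving 69% + 31% = 100%.
Chain via Northgate Ventures LLC → Bluewater Shipping BV (R3): 92% × 29% × 67% = 17.8756% of Cobalt Textiles S.p.A.
Chain via Harbor Media Ltd → Ashford Pharma AG (R3): 100% × 77% × 11% = 8.47% of Cobalt Textiles S.p.A.
Direct interest in Cobalt Textiles S.p.A: 17%.
Aggregating (R2): 17.8756% + 8.47% + 17% = 43.3456%.

43.3456%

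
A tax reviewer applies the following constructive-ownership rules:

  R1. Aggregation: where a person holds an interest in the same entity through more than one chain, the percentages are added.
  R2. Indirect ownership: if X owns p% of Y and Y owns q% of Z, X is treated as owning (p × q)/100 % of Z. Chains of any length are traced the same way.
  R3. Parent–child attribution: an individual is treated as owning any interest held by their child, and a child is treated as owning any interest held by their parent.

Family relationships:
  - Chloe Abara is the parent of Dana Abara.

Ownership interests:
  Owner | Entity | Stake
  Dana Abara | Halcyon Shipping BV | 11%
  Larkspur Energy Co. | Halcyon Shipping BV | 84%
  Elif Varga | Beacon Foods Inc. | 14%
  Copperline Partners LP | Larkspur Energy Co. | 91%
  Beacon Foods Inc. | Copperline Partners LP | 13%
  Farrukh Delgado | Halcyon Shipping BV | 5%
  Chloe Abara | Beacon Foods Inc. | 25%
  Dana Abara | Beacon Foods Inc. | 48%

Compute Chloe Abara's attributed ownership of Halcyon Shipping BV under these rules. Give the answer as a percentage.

18.254156%

By parent–child attribution (R3), Chloe Abara is treated as also owning Dana Abara's interest in Beacon Foods Inc, giving 25% + 48% = 73%.
By parent–child attribution (R3), Chloe Abara is treated as owning Dana Abara's 11% interest in Halcyon Shipping BV.
Chain via Beacon Foods Inc. → Copperline Partners LP → Larkspur Energy Co. (R2): 73% × 13% × 91% × 84% = 7.254156% of Halcyon Shipping BV.
Direct interest in Halcyon Shipping BV: 11%.
Aggregating (R1): 7.254156% + 11% = 18.254156%.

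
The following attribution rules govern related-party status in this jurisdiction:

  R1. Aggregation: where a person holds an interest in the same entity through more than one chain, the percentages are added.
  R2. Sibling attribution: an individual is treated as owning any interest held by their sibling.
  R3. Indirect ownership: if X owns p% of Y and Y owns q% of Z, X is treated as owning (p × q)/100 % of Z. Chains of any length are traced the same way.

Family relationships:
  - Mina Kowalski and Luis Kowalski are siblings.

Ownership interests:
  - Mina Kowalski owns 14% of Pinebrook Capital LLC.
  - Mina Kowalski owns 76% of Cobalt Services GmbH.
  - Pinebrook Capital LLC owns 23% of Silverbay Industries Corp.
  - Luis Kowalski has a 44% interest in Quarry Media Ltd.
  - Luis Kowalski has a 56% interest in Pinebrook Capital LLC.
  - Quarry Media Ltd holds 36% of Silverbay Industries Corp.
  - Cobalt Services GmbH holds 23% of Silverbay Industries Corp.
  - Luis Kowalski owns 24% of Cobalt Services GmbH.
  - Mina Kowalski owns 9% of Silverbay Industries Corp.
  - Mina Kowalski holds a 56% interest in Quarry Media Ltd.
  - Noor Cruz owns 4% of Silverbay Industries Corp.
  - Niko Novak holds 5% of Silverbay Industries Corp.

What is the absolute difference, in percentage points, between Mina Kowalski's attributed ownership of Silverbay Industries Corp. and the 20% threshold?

64.1

By sibling attribution (R2), Mina Kowalski is treated as also owning Luis Kowalski's interest in Quarry Media Ltd, giving 56% + 44% = 100%.
By sibling attribution (R2), Mina Kowalski is treated as also owning Luis Kowalski's interest in Cobalt Services GmbH, giving 76% + 24% = 100%.
By sibling attribution (R2), Mina Kowalski is treated as also owning Luis Kowalski's interest in Pinebrook Capital LLC, giving 14% + 56% = 70%.
Chain via Quarry Media Ltd (R3): 100% × 36% = 36% of Silverbay Industries Corp.
Chain via Cobalt Services GmbH (R3): 100% × 23% = 23% of Silverbay Industries Corp.
Chain via Pinebrook Capital LLC (R3): 70% × 23% = 16.1% of Silverbay Industries Corp.
Direct interest in Silverbay Industries Corp: 9%.
Aggregating (R1): 36% + 23% + 16.1% + 9% = 84.1%.
84.1% exceeds the 20% threshold by 64.1 percentage points.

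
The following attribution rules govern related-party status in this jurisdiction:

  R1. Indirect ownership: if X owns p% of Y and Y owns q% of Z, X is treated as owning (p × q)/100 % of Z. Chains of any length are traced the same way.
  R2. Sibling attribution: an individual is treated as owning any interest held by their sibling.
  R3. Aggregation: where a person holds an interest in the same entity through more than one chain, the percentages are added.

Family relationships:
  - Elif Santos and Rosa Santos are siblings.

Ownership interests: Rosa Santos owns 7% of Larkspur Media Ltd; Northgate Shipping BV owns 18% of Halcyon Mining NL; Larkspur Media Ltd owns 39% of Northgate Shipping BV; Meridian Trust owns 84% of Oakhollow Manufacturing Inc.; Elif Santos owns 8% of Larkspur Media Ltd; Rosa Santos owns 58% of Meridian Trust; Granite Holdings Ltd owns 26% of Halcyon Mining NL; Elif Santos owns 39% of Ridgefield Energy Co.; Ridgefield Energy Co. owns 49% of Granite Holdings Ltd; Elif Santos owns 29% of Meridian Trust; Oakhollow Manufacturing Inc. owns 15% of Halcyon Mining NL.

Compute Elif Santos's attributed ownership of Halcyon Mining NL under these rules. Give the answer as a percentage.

16.9836%

By sibling attribution (R2), Elif Santos is treated as also owning Rosa Santos's interest in Larkspur Media Ltd, giving 8% + 7% = 15%.
By sibling attribution (R2), Elif Santos is treated as also owning Rosa Santos's interest in Meridian Trust, giving 29% + 58% = 87%.
Chain via Larkspur Media Ltd → Northgate Shipping BV (R1): 15% × 39% × 18% = 1.053% of Halcyon Mining NL.
Chain via Meridian Trust → Oakhollow Manufacturing Inc. (R1): 87% × 84% × 15% = 10.962% of Halcyon Mining NL.
Chain via Ridgefield Energy Co. → Granite Holdings Ltd (R1): 39% × 49% × 26% = 4.9686% of Halcyon Mining NL.
Aggregating (R3): 1.053% + 10.962% + 4.9686% = 16.9836%.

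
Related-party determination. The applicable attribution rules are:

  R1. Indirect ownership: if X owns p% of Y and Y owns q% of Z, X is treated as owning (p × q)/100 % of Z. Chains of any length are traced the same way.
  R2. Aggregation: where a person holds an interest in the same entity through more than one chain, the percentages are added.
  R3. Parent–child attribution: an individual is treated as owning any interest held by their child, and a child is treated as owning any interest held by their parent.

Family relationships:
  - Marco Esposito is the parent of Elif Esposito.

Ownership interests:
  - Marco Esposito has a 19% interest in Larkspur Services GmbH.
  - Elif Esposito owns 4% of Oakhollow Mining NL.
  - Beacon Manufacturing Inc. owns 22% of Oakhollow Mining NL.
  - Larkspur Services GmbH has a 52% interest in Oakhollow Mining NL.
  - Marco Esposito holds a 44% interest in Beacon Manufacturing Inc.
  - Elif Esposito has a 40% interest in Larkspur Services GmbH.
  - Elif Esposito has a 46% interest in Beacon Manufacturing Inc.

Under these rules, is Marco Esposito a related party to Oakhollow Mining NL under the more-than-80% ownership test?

By parent–child attribution (R3), Marco Esposito is treated as also owning Elif Esposito's interest in Larkspur Services GmbH, giving 19% + 40% = 59%.
By parent–child attribution (R3), Marco Esposito is treated as also owning Elif Esposito's interest in Beacon Manufacturing Inc, giving 44% + 46% = 90%.
By parent–child attribution (R3), Marco Esposito is treated as owning Elif Esposito's 4% interest in Oakhollow Mining NL.
Chain via Larkspur Services GmbH (R1): 59% × 52% = 30.68% of Oakhollow Mining NL.
Chain via Beacon Manufacturing Inc. (R1): 90% × 22% = 19.8% of Oakhollow Mining NL.
Direct interest in Oakhollow Mining NL: 4%.
Aggregating (R2): 30.68% + 19.8% + 4% = 54.48%.
54.48% does not exceed the 80% threshold, so Marco is not a related party to Oakhollow Mining NL.

No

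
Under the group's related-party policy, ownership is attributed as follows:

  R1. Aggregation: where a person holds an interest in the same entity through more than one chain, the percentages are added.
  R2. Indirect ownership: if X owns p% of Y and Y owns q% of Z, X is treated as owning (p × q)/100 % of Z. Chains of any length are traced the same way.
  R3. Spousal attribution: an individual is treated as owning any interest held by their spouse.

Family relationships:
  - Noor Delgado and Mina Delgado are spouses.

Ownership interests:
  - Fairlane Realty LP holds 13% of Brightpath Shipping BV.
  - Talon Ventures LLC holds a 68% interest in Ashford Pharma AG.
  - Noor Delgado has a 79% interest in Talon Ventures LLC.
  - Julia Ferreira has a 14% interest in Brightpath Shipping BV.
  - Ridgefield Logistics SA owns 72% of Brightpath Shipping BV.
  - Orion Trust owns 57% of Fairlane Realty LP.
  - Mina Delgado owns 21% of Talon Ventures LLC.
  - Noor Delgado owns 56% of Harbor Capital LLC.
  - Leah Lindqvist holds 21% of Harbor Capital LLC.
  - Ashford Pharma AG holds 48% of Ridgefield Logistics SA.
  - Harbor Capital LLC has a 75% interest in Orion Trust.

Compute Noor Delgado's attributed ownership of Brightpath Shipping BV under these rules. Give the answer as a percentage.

By spousal attribution (R3), Noor Delgado is treated as also owning Mina Delgado's interest in Talon Ventures LLC, giving 79% + 21% = 100%.
Chain via Harbor Capital LLC → Orion Trust → Fairlane Realty LP (R2): 56% × 75% × 57% × 13% = 3.1122% of Brightpath Shipping BV.
Chain via Talon Ventures LLC → Ashford Pharma AG → Ridgefield Logistics SA (R2): 100% × 68% × 48% × 72% = 23.5008% of Brightpath Shipping BV.
Aggregating (R1): 3.1122% + 23.5008% = 26.613%.

26.613%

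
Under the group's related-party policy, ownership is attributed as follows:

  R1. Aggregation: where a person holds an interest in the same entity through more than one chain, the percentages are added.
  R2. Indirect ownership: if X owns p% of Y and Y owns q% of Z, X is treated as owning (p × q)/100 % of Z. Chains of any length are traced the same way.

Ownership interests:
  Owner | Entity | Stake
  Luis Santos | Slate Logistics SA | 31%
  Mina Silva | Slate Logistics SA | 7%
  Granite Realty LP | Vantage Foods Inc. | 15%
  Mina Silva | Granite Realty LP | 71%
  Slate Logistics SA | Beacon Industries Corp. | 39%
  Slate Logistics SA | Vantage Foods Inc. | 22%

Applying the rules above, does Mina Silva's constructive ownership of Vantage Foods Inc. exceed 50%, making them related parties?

No

Chain via Granite Realty LP (R2): 71% × 15% = 10.65% of Vantage Foods Inc.
Chain via Slate Logistics SA (R2): 7% × 22% = 1.54% of Vantage Foods Inc.
Aggregating (R1): 10.65% + 1.54% = 12.19%.
12.19% does not exceed the 50% threshold, so Mina is not a related party to Vantage Foods Inc.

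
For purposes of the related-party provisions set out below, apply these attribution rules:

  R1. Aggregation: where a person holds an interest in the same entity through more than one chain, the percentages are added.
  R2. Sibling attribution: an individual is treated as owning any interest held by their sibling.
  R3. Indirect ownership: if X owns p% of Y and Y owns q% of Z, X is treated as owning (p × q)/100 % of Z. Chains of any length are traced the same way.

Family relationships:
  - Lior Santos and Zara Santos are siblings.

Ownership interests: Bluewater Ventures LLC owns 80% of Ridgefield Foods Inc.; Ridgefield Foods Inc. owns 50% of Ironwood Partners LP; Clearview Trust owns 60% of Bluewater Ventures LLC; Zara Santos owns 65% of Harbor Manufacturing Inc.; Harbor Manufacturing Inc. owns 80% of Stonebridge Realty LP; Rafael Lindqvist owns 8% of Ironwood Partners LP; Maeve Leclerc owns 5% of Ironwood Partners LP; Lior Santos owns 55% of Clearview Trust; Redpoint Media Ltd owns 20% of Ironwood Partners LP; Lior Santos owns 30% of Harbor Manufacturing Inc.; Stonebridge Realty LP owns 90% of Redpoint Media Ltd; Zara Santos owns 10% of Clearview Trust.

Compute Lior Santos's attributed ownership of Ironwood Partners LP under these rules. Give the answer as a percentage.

By sibling attribution (R2), Lior Santos is treated as also owning Zara Santos's interest in Harbor Manufacturing Inc, giving 30% + 65% = 95%.
By sibling attribution (R2), Lior Santos is treated as also owning Zara Santos's interest in Clearview Trust, giving 55% + 10% = 65%.
Chain via Harbor Manufacturing Inc. → Stonebridge Realty LP → Redpoint Media Ltd (R3): 95% × 80% × 90% × 20% = 13.68% of Ironwood Partners LP.
Chain via Clearview Trust → Bluewater Ventures LLC → Ridgefield Foods Inc. (R3): 65% × 60% × 80% × 50% = 15.6% of Ironwood Partners LP.
Aggregating (R1): 13.68% + 15.6% = 29.28%.

29.28%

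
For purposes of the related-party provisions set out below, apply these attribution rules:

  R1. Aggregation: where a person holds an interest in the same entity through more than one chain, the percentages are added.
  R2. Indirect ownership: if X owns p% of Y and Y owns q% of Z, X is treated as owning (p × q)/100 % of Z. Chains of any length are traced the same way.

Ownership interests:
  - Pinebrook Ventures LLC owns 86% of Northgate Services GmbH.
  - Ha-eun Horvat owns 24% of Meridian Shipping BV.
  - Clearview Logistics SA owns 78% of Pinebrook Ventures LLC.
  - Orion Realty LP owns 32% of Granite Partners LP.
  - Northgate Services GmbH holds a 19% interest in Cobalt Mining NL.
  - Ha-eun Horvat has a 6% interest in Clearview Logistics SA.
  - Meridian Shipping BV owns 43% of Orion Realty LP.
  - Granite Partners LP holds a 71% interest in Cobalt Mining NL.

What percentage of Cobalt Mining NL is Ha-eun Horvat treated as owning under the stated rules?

Chain via Meridian Shipping BV → Orion Realty LP → Granite Partners LP (R2): 24% × 43% × 32% × 71% = 2.344704% of Cobalt Mining NL.
Chain via Clearview Logistics SA → Pinebrook Ventures LLC → Northgate Services GmbH (R2): 6% × 78% × 86% × 19% = 0.764712% of Cobalt Mining NL.
Aggregating (R1): 2.344704% + 0.764712% = 3.109416%.

3.109416%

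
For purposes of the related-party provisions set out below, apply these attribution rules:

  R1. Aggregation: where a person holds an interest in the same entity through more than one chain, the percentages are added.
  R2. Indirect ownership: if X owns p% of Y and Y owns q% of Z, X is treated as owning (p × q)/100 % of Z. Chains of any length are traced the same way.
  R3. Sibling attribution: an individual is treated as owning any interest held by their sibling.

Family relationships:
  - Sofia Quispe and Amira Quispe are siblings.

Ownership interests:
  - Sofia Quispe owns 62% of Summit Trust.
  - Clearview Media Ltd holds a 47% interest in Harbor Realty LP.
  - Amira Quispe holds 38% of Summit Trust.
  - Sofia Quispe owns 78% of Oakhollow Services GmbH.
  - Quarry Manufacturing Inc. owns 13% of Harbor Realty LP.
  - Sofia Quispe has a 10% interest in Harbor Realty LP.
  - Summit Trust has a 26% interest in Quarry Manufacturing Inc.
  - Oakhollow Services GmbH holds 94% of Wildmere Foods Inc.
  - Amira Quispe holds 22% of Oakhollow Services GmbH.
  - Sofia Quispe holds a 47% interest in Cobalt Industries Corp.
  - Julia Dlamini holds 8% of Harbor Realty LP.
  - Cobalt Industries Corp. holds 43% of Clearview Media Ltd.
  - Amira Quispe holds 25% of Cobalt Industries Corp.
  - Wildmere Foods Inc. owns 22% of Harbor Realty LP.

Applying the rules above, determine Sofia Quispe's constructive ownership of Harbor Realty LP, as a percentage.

By sibling attribution (R3), Sofia Quispe is treated as also owning Amira Quispe's interest in Oakhollow Services GmbH, giving 78% + 22% = 100%.
By sibling attribution (R3), Sofia Quispe is treated as also owning Amira Quispe's interest in Cobalt Industries Corp, giving 47% + 25% = 72%.
By sibling attribution (R3), Sofia Quispe is treated as also owning Amira Quispe's interest in Summit Trust, giving 62% + 38% = 100%.
Chain via Oakhollow Services GmbH → Wildmere Foods Inc. (R2): 100% × 94% × 22% = 20.68% of Harbor Realty LP.
Chain via Cobalt Industries Corp. → Clearview Media Ltd (R2): 72% × 43% × 47% = 14.5512% of Harbor Realty LP.
Chain via Summit Trust → Quarry Manufacturing Inc. (R2): 100% × 26% × 13% = 3.38% of Harbor Realty LP.
Direct interest in Harbor Realty LP: 10%.
Aggregating (R1): 20.68% + 14.5512% + 3.38% + 10% = 48.6112%.

48.6112%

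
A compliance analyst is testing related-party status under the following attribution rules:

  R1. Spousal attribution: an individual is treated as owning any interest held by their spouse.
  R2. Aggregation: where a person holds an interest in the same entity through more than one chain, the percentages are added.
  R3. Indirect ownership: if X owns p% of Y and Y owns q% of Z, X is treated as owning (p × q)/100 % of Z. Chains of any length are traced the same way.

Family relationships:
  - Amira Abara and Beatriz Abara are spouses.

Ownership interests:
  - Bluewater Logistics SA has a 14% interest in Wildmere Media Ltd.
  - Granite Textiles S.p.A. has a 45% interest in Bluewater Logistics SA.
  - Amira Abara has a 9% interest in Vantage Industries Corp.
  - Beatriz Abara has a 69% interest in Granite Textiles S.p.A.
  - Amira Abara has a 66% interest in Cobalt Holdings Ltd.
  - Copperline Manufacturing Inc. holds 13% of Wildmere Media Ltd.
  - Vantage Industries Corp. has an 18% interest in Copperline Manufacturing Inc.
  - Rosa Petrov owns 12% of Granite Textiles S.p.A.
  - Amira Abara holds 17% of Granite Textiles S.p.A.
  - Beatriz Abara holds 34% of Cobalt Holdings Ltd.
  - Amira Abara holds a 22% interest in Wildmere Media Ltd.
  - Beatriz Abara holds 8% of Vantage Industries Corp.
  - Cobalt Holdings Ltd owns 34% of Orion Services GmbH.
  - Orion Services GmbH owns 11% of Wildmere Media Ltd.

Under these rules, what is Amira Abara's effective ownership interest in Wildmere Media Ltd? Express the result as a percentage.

By spousal attribution (R1), Amira Abara is treated as also owning Beatriz Abara's interest in Vantage Industries Corp, giving 9% + 8% = 17%.
By spousal attribution (R1), Amira Abara is treated as also owning Beatriz Abara's interest in Granite Textiles S.p.A, giving 17% + 69% = 86%.
By spousal attribution (R1), Amira Abara is treated as also owning Beatriz Abara's interest in Cobalt Holdings Ltd, giving 66% + 34% = 100%.
Chain via Vantage Industries Corp. → Copperline Manufacturing Inc. (R3): 17% × 18% × 13% = 0.3978% of Wildmere Media Ltd.
Chain via Granite Textiles S.p.A. → Bluewater Logistics SA (R3): 86% × 45% × 14% = 5.418% of Wildmere Media Ltd.
Chain via Cobalt Holdings Ltd → Orion Services GmbH (R3): 100% × 34% × 11% = 3.74% of Wildmere Media Ltd.
Direct interest in Wildmere Media Ltd: 22%.
Aggregating (R2): 0.3978% + 5.418% + 3.74% + 22% = 31.5558%.

31.5558%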